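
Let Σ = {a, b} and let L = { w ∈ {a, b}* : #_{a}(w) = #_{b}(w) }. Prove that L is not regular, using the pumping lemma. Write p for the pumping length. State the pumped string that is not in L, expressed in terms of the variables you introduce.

a^{p+k} b^p

Assume L is regular; let p be its pumping constant.
Choose w = a^p b^p ∈ L with |w| = 2p ≥ p.
The pumping lemma gives a decomposition w = xyz where |xy| ≤ p and |y| > 0.
Since the first p symbols of w are all a's and |xy| ≤ p, y lies entirely in the leading a-block: y = a^k for some k with 1 ≤ k ≤ p.
Pump with i = 2: xy^2z = a^{p+k} b^p has p+k occurrences of a but only p of b. Since k ≥ 1 the counts differ, so xy^2z ∉ L.
This contradicts the pumping lemma, so L is not regular.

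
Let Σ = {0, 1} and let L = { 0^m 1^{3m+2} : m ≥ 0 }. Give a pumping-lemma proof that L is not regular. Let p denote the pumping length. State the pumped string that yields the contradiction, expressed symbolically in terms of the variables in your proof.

Assume L is regular; let p be its pumping constant.
Let w = 0^p 1^{3p+2} ∈ L; note |w| = 4p+2 ≥ p.
The pumping lemma gives a decomposition w = xyz where |xy| ≤ p and |y| ≥ 1.
Since the first p symbols of w are all 0's and |xy| ≤ p, y lies entirely in the leading 0-block: y = 0^k for some k with 1 ≤ k ≤ p.
Pump with i = 2: xy^2z = 0^{p+k} 1^{3p+2}. For this to lie in L we would need 3p+2 = 3(p+k)+2, which forces k = 0. But k ≥ 1, so xy^2z ∉ L.
Contradiction. Therefore L is not regular.

0^{p+k} 1^{3p+2}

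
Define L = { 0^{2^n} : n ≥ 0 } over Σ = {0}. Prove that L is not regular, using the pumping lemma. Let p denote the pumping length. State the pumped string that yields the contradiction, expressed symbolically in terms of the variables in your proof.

0^{2^p+k}

Toward a contradiction, assume L is regular with pumping length p.
Take w = 0^{2^p} ∈ L with |w| = 2^p ≥ p.
By the pumping lemma, w = xyz with |xy| ≤ p and |y| > 0.
Then y = 0^k for some k with 1 ≤ k ≤ p.
Pump with i = 2: xy^2z = 0^{2^p+k}. Since 1 ≤ k ≤ p < 2^p, we have 2^p < 2^p+k < 2^{p+1}, so 2^p+k is not a power of 2. So xy^2z ∉ L.
Contradiction. Therefore L is not regular.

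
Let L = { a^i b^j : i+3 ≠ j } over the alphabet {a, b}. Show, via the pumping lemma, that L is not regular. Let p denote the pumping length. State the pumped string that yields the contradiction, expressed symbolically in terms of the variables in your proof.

a^{p+p!} b^{p+p!+3}

Assume L is regular; let p be its pumping constant.
Choose w = a^p b^{p+p!+3}. Since p ≠ (p+p!+3)-3 = p+p!, w ∈ L; and |w| ≥ p.
By the pumping lemma, w = xyz with |xy| ≤ p and y is nonempty.
Since the first p symbols of w are all a's and |xy| ≤ p, y lies entirely in the leading a-block: y = a^k for some k with 1 ≤ k ≤ p.
Since 1 ≤ k ≤ p, k divides p!; set t = 1 + p!/k. Then xy^t z has p + (p!/k)·k = p + p! copies of a. Now the a-count is p+p! and (b-count)-3 = (p+p!+3)-3 = p+p!, so i+3 ≠ j fails. So xy^t z = a^{p+p!} b^{p+p!+3} ∉ L.
Contradiction. Therefore L is not regular.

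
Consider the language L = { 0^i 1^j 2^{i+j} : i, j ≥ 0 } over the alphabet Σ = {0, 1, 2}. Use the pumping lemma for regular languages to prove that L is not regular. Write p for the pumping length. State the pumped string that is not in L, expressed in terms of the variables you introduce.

Suppose for contradiction that L is regular, and let p be the pumping length.
Take w = 0^p 1^p 2^{2p} ∈ L (with i=j=p, i+j=2p), |w| = 4p ≥ p.
By the pumping lemma, w = xyz with |xy| ≤ p and y is nonempty.
Since the first p symbols of w are all 0's and |xy| ≤ p, y lies entirely in the leading 0-block: y = 0^k for some k with 1 ≤ k ≤ p.
Consider xy^2z = 0^{p+k} 1^p 2^{2p}. Now the 0- and 1-counts sum to 2p+k, but the 2-count is 2p ≠ 2p+k. So xy^2z ∉ L.
This contradicts the pumping lemma, so L is not regular.

0^{p+k} 1^p 2^{2p}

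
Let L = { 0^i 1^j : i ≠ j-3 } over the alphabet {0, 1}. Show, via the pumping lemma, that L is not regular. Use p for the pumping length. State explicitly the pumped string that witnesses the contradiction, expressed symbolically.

0^{p+p!} 1^{p+p!+3}

Assume L is regular; let p be its pumping constant.
Choose w = 0^p 1^{p+p!+3}. Since p ≠ (p+p!+3)-3 = p+p!, w ∈ L; and |w| ≥ p.
Write w = xyz as guaranteed by the lemma, with |xy| ≤ p and |y| ≥ 1.
The first p characters of w are 0's, so xy (and hence y) consists only of 0's. Write y = 0^k, 1 ≤ k ≤ p.
Since 1 ≤ k ≤ p, k divides p!; set t = 1 + p!/k. Then xy^t z has p + (p!/k)·k = p + p! copies of 0. Now the 0-count is p+p! and (1-count)-3 = (p+p!+3)-3 = p+p!, so i ≠ j-3 fails. So xy^t z = 0^{p+p!} 1^{p+p!+3} ∉ L.
Contradiction. Therefore L is not regular.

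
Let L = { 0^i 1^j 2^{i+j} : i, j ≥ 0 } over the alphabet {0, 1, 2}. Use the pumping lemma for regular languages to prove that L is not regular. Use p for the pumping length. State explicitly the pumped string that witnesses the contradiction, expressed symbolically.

Assume L is regular; let p be its pumping constant.
Take w = 0^p 1^p 2^{2p} ∈ L (with i=j=p, i+j=2p), |w| = 4p ≥ p.
By the pumping lemma, w = xyz with |xy| ≤ p and |y| ≥ 1.
Because |xy| ≤ p and w begins with p copies of 0, we have y = 0^k with 1 ≤ k ≤ p.
Consider xy^2z = 0^{p+k} 1^p 2^{2p}. Now the 0- and 1-counts sum to 2p+k, but the 2-count is 2p ≠ 2p+k. So xy^2z ∉ L.
This is a contradiction; hence L is not regular.

0^{p+k} 1^p 2^{2p}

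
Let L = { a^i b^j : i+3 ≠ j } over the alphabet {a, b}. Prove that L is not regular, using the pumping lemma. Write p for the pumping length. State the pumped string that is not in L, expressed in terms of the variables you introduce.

a^{p+p!} b^{p+p!+3}

Suppose for contradiction that L is regular, and let p be the pumping length.
Choose w = a^p b^{p+p!+3}. Since p ≠ (p+p!+3)-3 = p+p!, w ∈ L; and |w| ≥ p.
Write w = xyz as guaranteed by the lemma, with |xy| ≤ p and |y| > 0.
Because |xy| ≤ p and w begins with p copies of a, we have y = a^k with 1 ≤ k ≤ p.
Since 1 ≤ k ≤ p, k divides p!; set t = 1 + p!/k. Then xy^t z has p + (p!/k)·k = p + p! copies of a. Now the a-count is p+p! and (b-count)-3 = (p+p!+3)-3 = p+p!, so i+3 ≠ j fails. So xy^t z = a^{p+p!} b^{p+p!+3} ∉ L.
This contradicts the pumping lemma, so L is not regular.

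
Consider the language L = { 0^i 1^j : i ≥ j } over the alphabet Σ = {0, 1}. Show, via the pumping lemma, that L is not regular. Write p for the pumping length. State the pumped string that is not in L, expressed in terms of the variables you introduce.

0^{p-k} 1^p

Assume L is regular. Let p be the pumping length given by the pumping lemma.
Choose w = 0^p 1^p ∈ L, with |w| = 2p ≥ p.
Write w = xyz as guaranteed by the lemma, with |xy| ≤ p and |y| > 0.
Because |xy| ≤ p and w begins with p copies of 0, we have y = 0^k with 1 ≤ k ≤ p.
Consider xy^0z = xz = 0^{p-k} 1^p. Since k ≥ 1, the 0-count p-k is less than p, so i ≥ j fails; thus xz ∉ L.
This is a contradiction; hence L is not regular.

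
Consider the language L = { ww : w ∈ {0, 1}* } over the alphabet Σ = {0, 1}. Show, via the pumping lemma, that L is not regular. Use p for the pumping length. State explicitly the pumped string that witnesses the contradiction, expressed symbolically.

0^{p+k} 1^p 0^p 1^p

Assume L is regular; let p be its pumping constant.
Take w = 0^p 1^p 0^p 1^p = uu where u = 0^p1^p; then w ∈ L and |w| = 4p ≥ p.
By the pumping lemma, w = xyz with |xy| ≤ p and |y| ≥ 1.
The first p characters of w are 0's, so xy (and hence y) consists only of 0's. Write y = 0^k, 1 ≤ k ≤ p.
Pump with i = 2: xy^2z = 0^{p+k} 1^p 0^p 1^p, of length 4p+k. Suppose this equals vv. The string starts with 0 and ends with 1, so v does too; thus the boundary between the two copies of v is a 1→0 transition. There is exactly one such transition, at position 2p+k, so |v| = 2p+k and |vv| = 4p+2k ≠ 4p+k since k ≥ 1. So xy^2z ∉ L.
Contradiction. Therefore L is not regular.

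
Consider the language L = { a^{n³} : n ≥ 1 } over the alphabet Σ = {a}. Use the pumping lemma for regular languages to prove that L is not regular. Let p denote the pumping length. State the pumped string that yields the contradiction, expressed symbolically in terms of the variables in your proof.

a^{p³+k}

Assume L is regular. Let p be the pumping length given by the pumping lemma.
Take w = a^{p³} ∈ L with |w| = p³ ≥ p.
By the pumping lemma, w = xyz with |xy| ≤ p and y is nonempty.
Then y = a^k for some k with 1 ≤ k ≤ p.
Pump with i = 2: xy^2z = a^{p³+k}. Since 1 ≤ k ≤ p, p³ < p³+k ≤ p³+p < p³+3p²+3p+1 = (p+1)³, so p³+k is not a perfect cube. So xy^2z ∉ L.
Contradiction. Therefore L is not regular.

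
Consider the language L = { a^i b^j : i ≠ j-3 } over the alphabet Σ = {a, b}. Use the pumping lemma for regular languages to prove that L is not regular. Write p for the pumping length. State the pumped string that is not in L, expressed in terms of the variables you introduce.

Toward a contradiction, assume L is regular with pumping length p.
Choose w = a^p b^{p+p!+3}. Since p ≠ (p+p!+3)-3 = p+p!, w ∈ L; and |w| ≥ p.
Write w = xyz as guaranteed by the lemma, with |xy| ≤ p and y is nonempty.
The first p characters of w are a's, so xy (and hence y) consists only of a's. Write y = a^k, 1 ≤ k ≤ p.
Since 1 ≤ k ≤ p, k divides p!; set t = 1 + p!/k. Then xy^t z has p + (p!/k)·k = p + p! copies of a. Now the a-count is p+p! and (b-count)-3 = (p+p!+3)-3 = p+p!, so i ≠ j-3 fails. So xy^t z = a^{p+p!} b^{p+p!+3} ∉ L.
This contradicts the pumping lemma, so L is not regular.

a^{p+p!} b^{p+p!+3}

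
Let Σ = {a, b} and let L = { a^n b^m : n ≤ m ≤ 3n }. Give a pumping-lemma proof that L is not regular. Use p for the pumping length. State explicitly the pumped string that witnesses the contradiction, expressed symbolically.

Assume L is regular; let p be its pumping constant.
Take w = a^p b^p ∈ L (since p ≤ p ≤ 3p), with |w| = 2p ≥ p.
The pumping lemma gives a decomposition w = xyz where |xy| ≤ p and |y| ≥ 1.
Because |xy| ≤ p and w begins with p copies of a, we have y = a^k with 1 ≤ k ≤ p.
Pump with i = 2: xy^2z = a^{p+k} b^p. Now n = p+k > p = m, so the condition n ≤ m fails. Thus xy^2z ∉ L.
Contradiction. Therefore L is not regular.

a^{p+k} b^p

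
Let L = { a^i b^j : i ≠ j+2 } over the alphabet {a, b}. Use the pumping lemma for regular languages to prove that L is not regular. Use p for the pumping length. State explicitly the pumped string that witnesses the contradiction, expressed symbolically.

Assume L is regular. Let p be the pumping length given by the pumping lemma.
Choose w = a^p b^{p+p!-2}. Since p ≠ (p+p!-2)+2 = p+p!, w ∈ L; and |w| ≥ p.
Write w = xyz as guaranteed by the lemma, with |xy| ≤ p and |y| ≥ 1.
Since the first p symbols of w are all a's and |xy| ≤ p, y lies entirely in the leading a-block: y = a^k for some k with 1 ≤ k ≤ p.
Since 1 ≤ k ≤ p, k divides p!; set t = 1 + p!/k. Then xy^t z has p + (p!/k)·k = p + p! copies of a. Now the a-count is p+p! and (b-count)+2 = (p+p!-2)+2 = p+p!, so i ≠ j+2 fails. So xy^t z = a^{p+p!} b^{p+p!-2} ∉ L.
Contradiction. Therefore L is not regular.

a^{p+p!} b^{p+p!-2}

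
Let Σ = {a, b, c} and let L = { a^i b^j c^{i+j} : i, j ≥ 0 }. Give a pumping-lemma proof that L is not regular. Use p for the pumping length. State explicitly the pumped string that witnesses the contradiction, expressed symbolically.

Toward a contradiction, assume L is regular with pumping length p.
Take w = a^p b^p c^{2p} ∈ L (with i=j=p, i+j=2p), |w| = 4p ≥ p.
Write w = xyz as guaranteed by the lemma, with |xy| ≤ p and |y| > 0.
Because |xy| ≤ p and w begins with p copies of a, we have y = a^k with 1 ≤ k ≤ p.
Consider xy^2z = a^{p+k} b^p c^{2p}. Now the a- and b-counts sum to 2p+k, but the c-count is 2p ≠ 2p+k. So xy^2z ∉ L.
This contradicts the pumping lemma, so L is not regular.

a^{p+k} b^p c^{2p}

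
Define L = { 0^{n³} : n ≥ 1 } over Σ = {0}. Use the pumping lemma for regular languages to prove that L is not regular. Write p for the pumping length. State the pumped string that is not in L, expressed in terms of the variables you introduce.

Assume L is regular; let p be its pumping constant.
Take w = 0^{p³} ∈ L with |w| = p³ ≥ p.
Write w = xyz as guaranteed by the lemma, with |xy| ≤ p and y is nonempty.
Then y = 0^k for some k with 1 ≤ k ≤ p.
Pump with i = 2: xy^2z = 0^{p³+k}. Since 1 ≤ k ≤ p, p³ < p³+k ≤ p³+p < p³+3p²+3p+1 = (p+1)³, so p³+k is not a perfect cube. So xy^2z ∉ L.
This contradicts the pumping lemma, so L is not regular.

0^{p³+k}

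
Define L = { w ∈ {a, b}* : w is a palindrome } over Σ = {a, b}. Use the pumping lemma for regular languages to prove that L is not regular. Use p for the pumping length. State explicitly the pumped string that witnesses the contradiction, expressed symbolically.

Toward a contradiction, assume L is regular with pumping length p.
Take w = a^p b a^p, a palindrome of length 2p+1 ≥ p.
The pumping lemma gives a decomposition w = xyz where |xy| ≤ p and |y| > 0.
Since the first p symbols of w are all a's and |xy| ≤ p, y lies entirely in the leading a-block: y = a^k for some k with 1 ≤ k ≤ p.
Pump with i = 2: xy^2z = a^{p+k} b a^p. Its reverse is a^p b a^{p+k}, which differs from xy^2z since k ≥ 1. So xy^2z is not a palindrome and xy^2z ∉ L.
This is a contradiction; hence L is not regular.

a^{p+k} b a^p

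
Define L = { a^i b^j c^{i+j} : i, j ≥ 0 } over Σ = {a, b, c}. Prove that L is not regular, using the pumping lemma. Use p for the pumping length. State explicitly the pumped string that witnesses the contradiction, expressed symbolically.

Assume L is regular. Let p be the pumping length given by the pumping lemma.
Take w = a^p b^p c^{2p} ∈ L (with i=j=p, i+j=2p), |w| = 4p ≥ p.
Write w = xyz as guaranteed by the lemma, with |xy| ≤ p and |y| ≥ 1.
Since the first p symbols of w are all a's and |xy| ≤ p, y lies entirely in the leading a-block: y = a^k for some k with 1 ≤ k ≤ p.
Consider xy^2z = a^{p+k} b^p c^{2p}. Now the a- and b-counts sum to 2p+k, but the c-count is 2p ≠ 2p+k. So xy^2z ∉ L.
This is a contradiction; hence L is not regular.

a^{p+k} b^p c^{2p}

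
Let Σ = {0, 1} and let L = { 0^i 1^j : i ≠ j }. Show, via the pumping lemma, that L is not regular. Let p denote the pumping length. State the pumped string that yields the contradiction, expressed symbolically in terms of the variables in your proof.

0^{p+p!} 1^{p+p!}

Assume L is regular. Let p be the pumping length given by the pumping lemma.
Choose w = 0^p 1^{p+p!}. Since p ≠ p+p!, w ∈ L; and |w| ≥ p.
The pumping lemma gives a decomposition w = xyz where |xy| ≤ p and |y| > 0.
The first p characters of w are 0's, so xy (and hence y) consists only of 0's. Write y = 0^k, 1 ≤ k ≤ p.
Since 1 ≤ k ≤ p, k divides p!; set t = 1 + p!/k. Then xy^t z has p + (p!/k)·k = p + p! copies of 0. Now the 0-count equals the 1-count, so i ≠ j fails. So xy^t z = 0^{p+p!} 1^{p+p!} ∉ L.
This is a contradiction; hence L is not regular.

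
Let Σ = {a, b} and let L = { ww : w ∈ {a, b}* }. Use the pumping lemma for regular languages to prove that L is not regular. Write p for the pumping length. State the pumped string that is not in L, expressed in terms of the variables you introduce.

a^{p+k} b^p a^p b^p

Assume L is regular; let p be its pumping constant.
Take w = a^p b^p a^p b^p = uu where u = a^pb^p; then w ∈ L and |w| = 4p ≥ p.
By the pumping lemma, w = xyz with |xy| ≤ p and |y| ≥ 1.
Since the first p symbols of w are all a's and |xy| ≤ p, y lies entirely in the leading a-block: y = a^k for some k with 1 ≤ k ≤ p.
Pump with i = 2: xy^2z = a^{p+k} b^p a^p b^p, of length 4p+k. Suppose this equals vv. The string starts with a and ends with b, so v does too; thus the boundary between the two copies of v is a b→a transition. There is exactly one such transition, at position 2p+k, so |v| = 2p+k and |vv| = 4p+2k ≠ 4p+k since k ≥ 1. So xy^2z ∉ L.
This contradicts the pumping lemma, so L is not regular.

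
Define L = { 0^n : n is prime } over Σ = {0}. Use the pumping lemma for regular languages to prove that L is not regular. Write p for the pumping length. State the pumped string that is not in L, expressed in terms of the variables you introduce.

Assume L is regular. Let p be the pumping length given by the pumping lemma.
Let q be a prime with q ≥ p+2 (infinitely many primes exist), and take w = 0^q ∈ L with |w| = q ≥ p.
The pumping lemma gives a decomposition w = xyz where |xy| ≤ p and |y| ≥ 1.
Then y = 0^k for some k with 1 ≤ k ≤ p.
Since 1 ≤ k ≤ p, |xz| = q-k. Pump with i = q+1: |xy^{q+1}z| = (q-k)+(q+1)k = q+qk = q(1+k), which is composite (both factors ≥ 2). So xy^{q+1}z = 0^{q(1+k)} ∉ L.
Contradiction. Therefore L is not regular.

0^{q(1+k)}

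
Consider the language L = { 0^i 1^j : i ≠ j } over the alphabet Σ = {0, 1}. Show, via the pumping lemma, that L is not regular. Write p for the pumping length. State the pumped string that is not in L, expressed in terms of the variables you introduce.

Assume L is regular; let p be its pumping constant.
Choose w = 0^p 1^{p+p!}. Since p ≠ p+p!, w ∈ L; and |w| ≥ p.
By the pumping lemma, w = xyz with |xy| ≤ p and y is nonempty.
Since the first p symbols of w are all 0's and |xy| ≤ p, y lies entirely in the leading 0-block: y = 0^k for some k with 1 ≤ k ≤ p.
Since 1 ≤ k ≤ p, k divides p!; set t = 1 + p!/k. Then xy^t z has p + (p!/k)·k = p + p! copies of 0. Now the 0-count equals the 1-count, so i ≠ j fails. So xy^t z = 0^{p+p!} 1^{p+p!} ∉ L.
Contradiction. Therefore L is not regular.

0^{p+p!} 1^{p+p!}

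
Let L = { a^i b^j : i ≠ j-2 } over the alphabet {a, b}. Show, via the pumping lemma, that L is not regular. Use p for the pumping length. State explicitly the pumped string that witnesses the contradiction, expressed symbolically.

Suppose for contradiction that L is regular, and let p be the pumping length.
Choose w = a^p b^{p+p!+2}. Since p ≠ (p+p!+2)-2 = p+p!, w ∈ L; and |w| ≥ p.
Write w = xyz as guaranteed by the lemma, with |xy| ≤ p and |y| > 0.
Since the first p symbols of w are all a's and |xy| ≤ p, y lies entirely in the leading a-block: y = a^k for some k with 1 ≤ k ≤ p.
Since 1 ≤ k ≤ p, k divides p!; set t = 1 + p!/k. Then xy^t z has p + (p!/k)·k = p + p! copies of a. Now the a-count is p+p! and (b-count)-2 = (p+p!+2)-2 = p+p!, so i ≠ j-2 fails. So xy^t z = a^{p+p!} b^{p+p!+2} ∉ L.
Contradiction. Therefore L is not regular.

a^{p+p!} b^{p+p!+2}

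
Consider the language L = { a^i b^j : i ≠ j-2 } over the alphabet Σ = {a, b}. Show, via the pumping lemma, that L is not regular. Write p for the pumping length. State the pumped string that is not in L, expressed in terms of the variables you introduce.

a^{p+p!} b^{p+p!+2}

Assume L is regular. Let p be the pumping length given by the pumping lemma.
Choose w = a^p b^{p+p!+2}. Since p ≠ (p+p!+2)-2 = p+p!, w ∈ L; and |w| ≥ p.
By the pumping lemma, w = xyz with |xy| ≤ p and y is nonempty.
The first p characters of w are a's, so xy (and hence y) consists only of a's. Write y = a^k, 1 ≤ k ≤ p.
Since 1 ≤ k ≤ p, k divides p!; set t = 1 + p!/k. Then xy^t z has p + (p!/k)·k = p + p! copies of a. Now the a-count is p+p! and (b-count)-2 = (p+p!+2)-2 = p+p!, so i ≠ j-2 fails. So xy^t z = a^{p+p!} b^{p+p!+2} ∉ L.
Contradiction. Therefore L is not regular.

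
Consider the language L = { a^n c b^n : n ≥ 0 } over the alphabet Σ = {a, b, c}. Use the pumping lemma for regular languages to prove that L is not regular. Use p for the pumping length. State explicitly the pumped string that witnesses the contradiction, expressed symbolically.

Suppose for contradiction that L is regular, and let p be the pumping length.
Take w = a^p c b^p ∈ L with |w| = 2p+1 ≥ p.
The pumping lemma gives a decomposition w = xyz where |xy| ≤ p and |y| ≥ 1.
Since the first p symbols of w are all a's and |xy| ≤ p, y lies entirely in the leading a-block: y = a^k for some k with 1 ≤ k ≤ p.
Pump with i = 2: xy^2z = a^{p+k} c b^p, which would require p+k = p. But k ≥ 1, so xy^2z ∉ L.
This contradicts the pumping lemma, so L is not regular.

a^{p+k} c b^p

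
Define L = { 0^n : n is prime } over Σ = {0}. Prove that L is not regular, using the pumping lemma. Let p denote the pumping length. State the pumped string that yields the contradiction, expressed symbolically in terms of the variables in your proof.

Toward a contradiction, assume L is regular with pumping length p.
Let q be a prime with q ≥ p+2 (infinitely many primes exist), and take w = 0^q ∈ L with |w| = q ≥ p.
The pumping lemma gives a decomposition w = xyz where |xy| ≤ p and y is nonempty.
Then y = 0^k for some k with 1 ≤ k ≤ p.
Since 1 ≤ k ≤ p, |xz| = q-k. Pump with i = q+1: |xy^{q+1}z| = (q-k)+(q+1)k = q+qk = q(1+k), which is composite (both factors ≥ 2). So xy^{q+1}z = 0^{q(1+k)} ∉ L.
This is a contradiction; hence L is not regular.

0^{q(1+k)}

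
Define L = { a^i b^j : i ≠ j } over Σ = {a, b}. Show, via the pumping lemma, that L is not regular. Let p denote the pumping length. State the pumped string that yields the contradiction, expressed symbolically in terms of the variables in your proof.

Toward a contradiction, assume L is regular with pumping length p.
Choose w = a^p b^{p+p!}. Since p ≠ p+p!, w ∈ L; and |w| ≥ p.
By the pumping lemma, w = xyz with |xy| ≤ p and |y| ≥ 1.
Since the first p symbols of w are all a's and |xy| ≤ p, y lies entirely in the leading a-block: y = a^k for some k with 1 ≤ k ≤ p.
Since 1 ≤ k ≤ p, k divides p!; set t = 1 + p!/k. Then xy^t z has p + (p!/k)·k = p + p! copies of a. Now the a-count equals the b-count, so i ≠ j fails. So xy^t z = a^{p+p!} b^{p+p!} ∉ L.
This is a contradiction; hence L is not regular.

a^{p+p!} b^{p+p!}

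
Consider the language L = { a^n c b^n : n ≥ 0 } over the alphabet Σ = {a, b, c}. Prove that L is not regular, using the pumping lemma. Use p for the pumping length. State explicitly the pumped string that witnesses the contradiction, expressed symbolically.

a^{p+k} c b^p

Toward a contradiction, assume L is regular with pumping length p.
Take w = a^p c b^p ∈ L with |w| = 2p+1 ≥ p.
Write w = xyz as guaranteed by the lemma, with |xy| ≤ p and |y| > 0.
Since the first p symbols of w are all a's and |xy| ≤ p, y lies entirely in the leading a-block: y = a^k for some k with 1 ≤ k ≤ p.
Pump with i = 2: xy^2z = a^{p+k} c b^p, which would require p+k = p. But k ≥ 1, so xy^2z ∉ L.
This contradicts the pumping lemma, so L is not regular.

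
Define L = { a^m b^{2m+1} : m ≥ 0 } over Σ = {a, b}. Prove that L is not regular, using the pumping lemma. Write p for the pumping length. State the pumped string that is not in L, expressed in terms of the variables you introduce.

Suppose for contradiction that L is regular, and let p be the pumping length.
Let w = a^p b^{2p+1} ∈ L; note |w| = 3p+1 ≥ p.
By the pumping lemma, w = xyz with |xy| ≤ p and |y| > 0.
The first p characters of w are a's, so xy (and hence y) consists only of a's. Write y = a^k, 1 ≤ k ≤ p.
Pump with i = 2: xy^2z = a^{p+k} b^{2p+1}. For this to lie in L we would need 2p+1 = 2(p+k)+1, which forces k = 0. But k ≥ 1, so xy^2z ∉ L.
This contradicts the pumping lemma, so L is not regular.

a^{p+k} b^{2p+1}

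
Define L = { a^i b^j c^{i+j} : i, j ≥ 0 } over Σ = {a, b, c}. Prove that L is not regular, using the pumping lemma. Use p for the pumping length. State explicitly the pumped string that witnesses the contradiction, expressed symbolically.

Assume L is regular. Let p be the pumping length given by the pumping lemma.
Take w = a^p b^p c^{2p} ∈ L (with i=j=p, i+j=2p), |w| = 4p ≥ p.
Write w = xyz as guaranteed by the lemma, with |xy| ≤ p and |y| > 0.
Because |xy| ≤ p and w begins with p copies of a, we have y = a^k with 1 ≤ k ≤ p.
Consider xy^2z = a^{p+k} b^p c^{2p}. Now the a- and b-counts sum to 2p+k, but the c-count is 2p ≠ 2p+k. So xy^2z ∉ L.
This contradicts the pumping lemma, so L is not regular.

a^{p+k} b^p c^{2p}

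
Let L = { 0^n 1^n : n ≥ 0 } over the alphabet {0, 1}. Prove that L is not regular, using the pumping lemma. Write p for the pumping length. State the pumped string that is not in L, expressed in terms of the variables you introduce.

Assume L is regular. Let p be the pumping length given by the pumping lemma.
Choose w = 0^p 1^p, which is in L with |w| = 2p ≥ p.
Write w = xyz as guaranteed by the lemma, with |xy| ≤ p and |y| ≥ 1.
Since the first p symbols of w are all 0's and |xy| ≤ p, y lies entirely in the leading 0-block: y = 0^k for some k with 1 ≤ k ≤ p.
Pump with i = 2: xy^2z = 0^{p+k} 1^p. For this to lie in L we would need p = p+k, which forces k = 0. But k ≥ 1, so xy^2z ∉ L.
Contradiction. Therefore L is not regular.

0^{p+k} 1^p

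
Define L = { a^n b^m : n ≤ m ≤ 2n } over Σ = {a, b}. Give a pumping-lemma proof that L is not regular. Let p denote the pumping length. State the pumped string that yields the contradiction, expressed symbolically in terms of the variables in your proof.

Toward a contradiction, assume L is regular with pumping length p.
Take w = a^p b^p ∈ L (since p ≤ p ≤ 2p), with |w| = 2p ≥ p.
The pumping lemma gives a decomposition w = xyz where |xy| ≤ p and |y| > 0.
Since the first p symbols of w are all a's and |xy| ≤ p, y lies entirely in the leading a-block: y = a^k for some k with 1 ≤ k ≤ p.
Pump with i = 2: xy^2z = a^{p+k} b^p. Now n = p+k > p = m, so the condition n ≤ m fails. Thus xy^2z ∉ L.
Contradiction. Therefore L is not regular.

a^{p+k} b^p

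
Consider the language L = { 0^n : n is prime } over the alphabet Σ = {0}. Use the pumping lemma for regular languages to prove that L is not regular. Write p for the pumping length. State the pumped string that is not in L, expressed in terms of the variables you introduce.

Assume L is regular; let p be its pumping constant.
Let q be a prime with q ≥ p+2 (infinitely many primes exist), and take w = 0^q ∈ L with |w| = q ≥ p.
Write w = xyz as guaranteed by the lemma, with |xy| ≤ p and |y| ≥ 1.
Then y = 0^k for some k with 1 ≤ k ≤ p.
Since 1 ≤ k ≤ p, |xz| = q-k. Pump with i = q+1: |xy^{q+1}z| = (q-k)+(q+1)k = q+qk = q(1+k), which is composite (both factors ≥ 2). So xy^{q+1}z = 0^{q(1+k)} ∉ L.
Contradiction. Therefore L is not regular.

0^{q(1+k)}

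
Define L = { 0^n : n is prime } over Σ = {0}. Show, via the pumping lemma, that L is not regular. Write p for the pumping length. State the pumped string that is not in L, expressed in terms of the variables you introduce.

Assume L is regular; let p be its pumping constant.
Let q be a prime with q ≥ p+2 (infinitely many primes exist), and take w = 0^q ∈ L with |w| = q ≥ p.
The pumping lemma gives a decomposition w = xyz where |xy| ≤ p and |y| ≥ 1.
Then y = 0^k for some k with 1 ≤ k ≤ p.
Since 1 ≤ k ≤ p, |xz| = q-k. Pump with i = q+1: |xy^{q+1}z| = (q-k)+(q+1)k = q+qk = q(1+k), which is composite (both factors ≥ 2). So xy^{q+1}z = 0^{q(1+k)} ∉ L.
This contradicts the pumping lemma, so L is not regular.

0^{q(1+k)}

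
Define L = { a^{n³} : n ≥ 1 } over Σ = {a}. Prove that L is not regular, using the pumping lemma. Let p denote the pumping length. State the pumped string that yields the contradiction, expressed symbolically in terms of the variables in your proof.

Assume L is regular. Let p be the pumping length given by the pumping lemma.
Take w = a^{p³} ∈ L with |w| = p³ ≥ p.
Write w = xyz as guaranteed by the lemma, with |xy| ≤ p and y is nonempty.
Then y = a^k for some k with 1 ≤ k ≤ p.
Pump with i = 2: xy^2z = a^{p³+k}. Since 1 ≤ k ≤ p, p³ < p³+k ≤ p³+p < p³+3p²+3p+1 = (p+1)³, so p³+k is not a perfect cube. So xy^2z ∉ L.
This is a contradiction; hence L is not regular.

a^{p³+k}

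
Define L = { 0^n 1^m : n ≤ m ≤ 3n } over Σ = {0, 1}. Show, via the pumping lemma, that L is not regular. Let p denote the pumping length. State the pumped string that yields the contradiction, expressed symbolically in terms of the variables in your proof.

0^{p+k} 1^p

Toward a contradiction, assume L is regular with pumping length p.
Take w = 0^p 1^p ∈ L (since p ≤ p ≤ 3p), with |w| = 2p ≥ p.
The pumping lemma gives a decomposition w = xyz where |xy| ≤ p and y is nonempty.
The first p characters of w are 0's, so xy (and hence y) consists only of 0's. Write y = 0^k, 1 ≤ k ≤ p.
Pump with i = 2: xy^2z = 0^{p+k} 1^p. Now n = p+k > p = m, so the condition n ≤ m fails. Thus xy^2z ∉ L.
This is a contradiction; hence L is not regular.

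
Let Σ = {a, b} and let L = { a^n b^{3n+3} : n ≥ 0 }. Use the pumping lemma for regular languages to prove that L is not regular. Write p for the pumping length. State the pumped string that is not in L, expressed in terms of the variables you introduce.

Suppose for contradiction that L is regular, and let p be the pumping length.
Choose w = a^p b^{3p+3}, which is in L with |w| = 4p+3 ≥ p.
By the pumping lemma, w = xyz with |xy| ≤ p and |y| > 0.
The first p characters of w are a's, so xy (and hence y) consists only of a's. Write y = a^k, 1 ≤ k ≤ p.
Pump with i = 2: xy^2z = a^{p+k} b^{3p+3}. For this to lie in L we would need 3p+3 = 3(p+k)+3, which forces k = 0. But k ≥ 1, so xy^2z ∉ L.
This is a contradiction; hence L is not regular.

a^{p+k} b^{3p+3}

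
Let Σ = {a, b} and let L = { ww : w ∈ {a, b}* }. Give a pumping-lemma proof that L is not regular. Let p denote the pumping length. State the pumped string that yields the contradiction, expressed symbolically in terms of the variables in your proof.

a^{p+k} b^p a^p b^p

Suppose for contradiction that L is regular, and let p be the pumping length.
Take w = a^p b^p a^p b^p = uu where u = a^pb^p; then w ∈ L and |w| = 4p ≥ p.
Write w = xyz as guaranteed by the lemma, with |xy| ≤ p and |y| ≥ 1.
The first p characters of w are a's, so xy (and hence y) consists only of a's. Write y = a^k, 1 ≤ k ≤ p.
Pump with i = 2: xy^2z = a^{p+k} b^p a^p b^p, of length 4p+k. Suppose this equals vv. The string starts with a and ends with b, so v does too; thus the boundary between the two copies of v is a b→a transition. There is exactly one such transition, at position 2p+k, so |v| = 2p+k and |vv| = 4p+2k ≠ 4p+k since k ≥ 1. So xy^2z ∉ L.
This is a contradiction; hence L is not regular.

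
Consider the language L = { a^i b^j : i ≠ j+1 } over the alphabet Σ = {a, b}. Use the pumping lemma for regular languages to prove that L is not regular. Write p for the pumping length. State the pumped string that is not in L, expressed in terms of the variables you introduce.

Toward a contradiction, assume L is regular with pumping length p.
Choose w = a^p b^{p+p!-1}. Since p ≠ (p+p!-1)+1 = p+p!, w ∈ L; and |w| ≥ p.
By the pumping lemma, w = xyz with |xy| ≤ p and y is nonempty.
Since the first p symbols of w are all a's and |xy| ≤ p, y lies entirely in the leading a-block: y = a^k for some k with 1 ≤ k ≤ p.
Since 1 ≤ k ≤ p, k divides p!; set t = 1 + p!/k. Then xy^t z has p + (p!/k)·k = p + p! copies of a. Now the a-count is p+p! and (b-count)+1 = (p+p!-1)+1 = p+p!, so i ≠ j+1 fails. So xy^t z = a^{p+p!} b^{p+p!-1} ∉ L.
This contradicts the pumping lemma, so L is not regular.

a^{p+p!} b^{p+p!-1}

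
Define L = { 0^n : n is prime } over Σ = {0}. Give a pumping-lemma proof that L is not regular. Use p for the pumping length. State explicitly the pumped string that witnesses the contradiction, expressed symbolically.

Assume L is regular; let p be its pumping constant.
Let q be a prime with q ≥ p+2 (infinitely many primes exist), and take w = 0^q ∈ L with |w| = q ≥ p.
By the pumping lemma, w = xyz with |xy| ≤ p and |y| > 0.
Then y = 0^k for some k with 1 ≤ k ≤ p.
Since 1 ≤ k ≤ p, |xz| = q-k. Pump with i = q+1: |xy^{q+1}z| = (q-k)+(q+1)k = q+qk = q(1+k), which is composite (both factors ≥ 2). So xy^{q+1}z = 0^{q(1+k)} ∉ L.
Contradiction. Therefore L is not regular.

0^{q(1+k)}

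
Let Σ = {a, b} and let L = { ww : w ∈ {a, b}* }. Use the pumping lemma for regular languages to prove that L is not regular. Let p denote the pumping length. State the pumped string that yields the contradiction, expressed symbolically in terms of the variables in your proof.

Suppose for contradiction that L is regular, and let p be the pumping length.
Take w = a^p b^p a^p b^p = uu where u = a^pb^p; then w ∈ L and |w| = 4p ≥ p.
By the pumping lemma, w = xyz with |xy| ≤ p and |y| ≥ 1.
Since the first p symbols of w are all a's and |xy| ≤ p, y lies entirely in the leading a-block: y = a^k for some k with 1 ≤ k ≤ p.
Pump with i = 2: xy^2z = a^{p+k} b^p a^p b^p, of length 4p+k. Suppose this equals vv. The string starts with a and ends with b, so v does too; thus the boundary between the two copies of v is a b→a transition. There is exactly one such transition, at position 2p+k, so |v| = 2p+k and |vv| = 4p+2k ≠ 4p+k since k ≥ 1. So xy^2z ∉ L.
Contradiction. Therefore L is not regular.

a^{p+k} b^p a^p b^p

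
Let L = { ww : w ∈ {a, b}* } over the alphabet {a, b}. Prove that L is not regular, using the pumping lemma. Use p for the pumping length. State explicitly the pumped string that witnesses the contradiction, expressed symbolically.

Suppose for contradiction that L is regular, and let p be the pumping length.
Take w = a^p b^p a^p b^p = uu where u = a^pb^p; then w ∈ L and |w| = 4p ≥ p.
By the pumping lemma, w = xyz with |xy| ≤ p and |y| ≥ 1.
Since the first p symbols of w are all a's and |xy| ≤ p, y lies entirely in the leading a-block: y = a^k for some k with 1 ≤ k ≤ p.
Pump with i = 2: xy^2z = a^{p+k} b^p a^p b^p, of length 4p+k. Suppose this equals vv. The string starts with a and ends with b, so v does too; thus the boundary between the two copies of v is a b→a transition. There is exactly one such transition, at position 2p+k, so |v| = 2p+k and |vv| = 4p+2k ≠ 4p+k since k ≥ 1. So xy^2z ∉ L.
This is a contradiction; hence L is not regular.

a^{p+k} b^p a^p b^p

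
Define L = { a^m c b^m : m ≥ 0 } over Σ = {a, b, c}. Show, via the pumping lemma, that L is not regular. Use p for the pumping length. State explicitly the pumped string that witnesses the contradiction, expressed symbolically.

Assume L is regular. Let p be the pumping length given by the pumping lemma.
Take w = a^p c b^p ∈ L with |w| = 2p+1 ≥ p.
The pumping lemma gives a decomposition w = xyz where |xy| ≤ p and |y| > 0.
The first p characters of w are a's, so xy (and hence y) consists only of a's. Write y = a^k, 1 ≤ k ≤ p.
Pump with i = 2: xy^2z = a^{p+k} c b^p, which would require p+k = p. But k ≥ 1, so xy^2z ∉ L.
This is a contradiction; hence L is not regular.

a^{p+k} c b^p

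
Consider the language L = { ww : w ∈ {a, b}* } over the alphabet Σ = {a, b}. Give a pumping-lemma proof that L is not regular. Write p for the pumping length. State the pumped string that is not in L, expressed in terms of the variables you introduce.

a^{p+k} b^p a^p b^p

Assume L is regular; let p be its pumping constant.
Take w = a^p b^p a^p b^p = uu where u = a^pb^p; then w ∈ L and |w| = 4p ≥ p.
Write w = xyz as guaranteed by the lemma, with |xy| ≤ p and |y| ≥ 1.
Because |xy| ≤ p and w begins with p copies of a, we have y = a^k with 1 ≤ k ≤ p.
Pump with i = 2: xy^2z = a^{p+k} b^p a^p b^p, of length 4p+k. Suppose this equals vv. The string starts with a and ends with b, so v does too; thus the boundary between the two copies of v is a b→a transition. There is exactly one such transition, at position 2p+k, so |v| = 2p+k and |vv| = 4p+2k ≠ 4p+k since k ≥ 1. So xy^2z ∉ L.
This is a contradiction; hence L is not regular.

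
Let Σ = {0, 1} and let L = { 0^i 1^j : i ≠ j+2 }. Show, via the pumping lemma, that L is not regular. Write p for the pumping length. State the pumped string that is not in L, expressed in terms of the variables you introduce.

0^{p+p!} 1^{p+p!-2}

Assume L is regular. Let p be the pumping length given by the pumping lemma.
Choose w = 0^p 1^{p+p!-2}. Since p ≠ (p+p!-2)+2 = p+p!, w ∈ L; and |w| ≥ p.
By the pumping lemma, w = xyz with |xy| ≤ p and |y| ≥ 1.
Since the first p symbols of w are all 0's and |xy| ≤ p, y lies entirely in the leading 0-block: y = 0^k for some k with 1 ≤ k ≤ p.
Since 1 ≤ k ≤ p, k divides p!; set t = 1 + p!/k. Then xy^t z has p + (p!/k)·k = p + p! copies of 0. Now the 0-count is p+p! and (1-count)+2 = (p+p!-2)+2 = p+p!, so i ≠ j+2 fails. So xy^t z = 0^{p+p!} 1^{p+p!-2} ∉ L.
This is a contradiction; hence L is not regular.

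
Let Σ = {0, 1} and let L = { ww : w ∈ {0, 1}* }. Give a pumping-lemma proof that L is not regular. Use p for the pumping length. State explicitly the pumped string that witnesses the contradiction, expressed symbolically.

0^{p+k} 1^p 0^p 1^p

Toward a contradiction, assume L is regular with pumping length p.
Take w = 0^p 1^p 0^p 1^p = uu where u = 0^p1^p; then w ∈ L and |w| = 4p ≥ p.
By the pumping lemma, w = xyz with |xy| ≤ p and y is nonempty.
The first p characters of w are 0's, so xy (and hence y) consists only of 0's. Write y = 0^k, 1 ≤ k ≤ p.
Pump with i = 2: xy^2z = 0^{p+k} 1^p 0^p 1^p, of length 4p+k. Suppose this equals vv. The string starts with 0 and ends with 1, so v does too; thus the boundary between the two copies of v is a 1→0 transition. There is exactly one such transition, at position 2p+k, so |v| = 2p+k and |vv| = 4p+2k ≠ 4p+k since k ≥ 1. So xy^2z ∉ L.
This contradicts the pumping lemma, so L is not regular.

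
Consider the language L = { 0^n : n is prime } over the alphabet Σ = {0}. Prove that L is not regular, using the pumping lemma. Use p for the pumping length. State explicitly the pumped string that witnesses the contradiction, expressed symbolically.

0^{q(1+k)}

Toward a contradiction, assume L is regular with pumping length p.
Let q be a prime with q ≥ p+2 (infinitely many primes exist), and take w = 0^q ∈ L with |w| = q ≥ p.
By the pumping lemma, w = xyz with |xy| ≤ p and |y| ≥ 1.
Then y = 0^k for some k with 1 ≤ k ≤ p.
Since 1 ≤ k ≤ p, |xz| = q-k. Pump with i = q+1: |xy^{q+1}z| = (q-k)+(q+1)k = q+qk = q(1+k), which is composite (both factors ≥ 2). So xy^{q+1}z = 0^{q(1+k)} ∉ L.
This contradicts the pumping lemma, so L is not regular.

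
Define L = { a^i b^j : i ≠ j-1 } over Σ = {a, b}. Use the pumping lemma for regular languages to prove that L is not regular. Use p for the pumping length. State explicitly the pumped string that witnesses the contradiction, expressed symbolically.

a^{p+p!} b^{p+p!+1}

Toward a contradiction, assume L is regular with pumping length p.
Choose w = a^p b^{p+p!+1}. Since p ≠ (p+p!+1)-1 = p+p!, w ∈ L; and |w| ≥ p.
Write w = xyz as guaranteed by the lemma, with |xy| ≤ p and |y| > 0.
Because |xy| ≤ p and w begins with p copies of a, we have y = a^k with 1 ≤ k ≤ p.
Since 1 ≤ k ≤ p, k divides p!; set t = 1 + p!/k. Then xy^t z has p + (p!/k)·k = p + p! copies of a. Now the a-count is p+p! and (b-count)-1 = (p+p!+1)-1 = p+p!, so i ≠ j-1 fails. So xy^t z = a^{p+p!} b^{p+p!+1} ∉ L.
This is a contradiction; hence L is not regular.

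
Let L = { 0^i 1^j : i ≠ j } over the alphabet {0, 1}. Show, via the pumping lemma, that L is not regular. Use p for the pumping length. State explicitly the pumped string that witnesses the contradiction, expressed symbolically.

0^{p+p!} 1^{p+p!}

Assume L is regular. Let p be the pumping length given by the pumping lemma.
Choose w = 0^p 1^{p+p!}. Since p ≠ p+p!, w ∈ L; and |w| ≥ p.
Write w = xyz as guaranteed by the lemma, with |xy| ≤ p and |y| > 0.
Since the first p symbols of w are all 0's and |xy| ≤ p, y lies entirely in the leading 0-block: y = 0^k for some k with 1 ≤ k ≤ p.
Since 1 ≤ k ≤ p, k divides p!; set t = 1 + p!/k. Then xy^t z has p + (p!/k)·k = p + p! copies of 0. Now the 0-count equals the 1-count, so i ≠ j fails. So xy^t z = 0^{p+p!} 1^{p+p!} ∉ L.
This contradicts the pumping lemma, so L is not regular.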